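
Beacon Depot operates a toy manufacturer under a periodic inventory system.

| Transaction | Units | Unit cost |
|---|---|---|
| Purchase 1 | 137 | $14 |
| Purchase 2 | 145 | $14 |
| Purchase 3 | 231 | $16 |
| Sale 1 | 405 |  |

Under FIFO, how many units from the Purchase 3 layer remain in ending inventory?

108

Sale 1 (405) [FIFO — oldest first]: 137 @ $14 + 145 @ $14 + 123 @ $16 = $5,916
Ending inventory: 108 @ $16 = $1,728
Check: goods available $7,644 = COGS $5,916 + ending $1,728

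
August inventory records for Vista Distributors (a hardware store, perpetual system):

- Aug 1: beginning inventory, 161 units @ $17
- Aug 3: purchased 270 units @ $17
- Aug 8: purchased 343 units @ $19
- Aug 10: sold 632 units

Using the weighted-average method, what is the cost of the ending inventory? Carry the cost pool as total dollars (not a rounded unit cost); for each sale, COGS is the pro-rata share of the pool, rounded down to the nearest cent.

Ending inventory = $2,539.86

After Aug 1: 161 on hand, pool $2,737.00 (≈ $17.0000 each)
After Aug 3: 431 on hand, pool $7,327.00 (≈ $17.0000 each)
After Aug 8: 774 on hand, pool $13,844.00 (≈ $17.8863 each)
Aug 10, sell 632: 632/774 × $13,844.00 → $11,304.14
Ending inventory (cost pool remaining) = $2,539.86
Check: goods available $13,844.00 = COGS $11,304.14 + ending $2,539.86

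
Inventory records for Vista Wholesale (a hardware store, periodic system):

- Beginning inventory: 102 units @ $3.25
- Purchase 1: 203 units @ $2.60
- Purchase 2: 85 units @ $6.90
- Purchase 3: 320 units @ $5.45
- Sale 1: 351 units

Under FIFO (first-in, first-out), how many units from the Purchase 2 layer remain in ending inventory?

Sale 1 (351) [FIFO — oldest first]: 102 @ $3.25 + 203 @ $2.60 + 46 @ $6.90 = $1,176.70
Ending inventory: 39 @ $6.90 + 320 @ $5.45 = $2,013.10

39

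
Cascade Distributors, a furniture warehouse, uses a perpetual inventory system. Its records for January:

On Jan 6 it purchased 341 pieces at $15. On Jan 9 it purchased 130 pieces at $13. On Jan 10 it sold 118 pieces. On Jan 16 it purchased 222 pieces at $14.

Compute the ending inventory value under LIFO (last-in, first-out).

Ending inventory = $8,379

Jan 10, 118 sold [LIFO — newest first]: 118 @ $13 = $1,534
Ending inventory: 341 @ $15 + 12 @ $13 + 222 @ $14 = $8,379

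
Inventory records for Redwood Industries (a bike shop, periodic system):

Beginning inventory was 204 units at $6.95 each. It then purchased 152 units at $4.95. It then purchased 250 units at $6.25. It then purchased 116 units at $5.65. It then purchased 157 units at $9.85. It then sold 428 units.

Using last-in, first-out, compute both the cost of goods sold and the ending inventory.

COGS = $3,170.60; ending inventory = $2,763.95

Sale 1 (428) [LIFO — newest first]: 157 @ $9.85 + 116 @ $5.65 + 155 @ $6.25 = $3,170.60
Ending inventory: 204 @ $6.95 + 152 @ $4.95 + 95 @ $6.25 = $2,763.95
Check: goods available $5,934.55 = COGS $3,170.60 + ending $2,763.95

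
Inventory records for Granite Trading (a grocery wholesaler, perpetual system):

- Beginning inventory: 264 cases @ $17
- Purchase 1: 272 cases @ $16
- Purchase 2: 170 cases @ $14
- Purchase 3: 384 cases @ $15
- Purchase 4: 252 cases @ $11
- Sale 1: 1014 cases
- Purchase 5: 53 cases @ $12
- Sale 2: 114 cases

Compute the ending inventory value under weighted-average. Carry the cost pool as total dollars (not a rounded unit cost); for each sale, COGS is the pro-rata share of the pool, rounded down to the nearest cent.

Ending inventory = $3,828.84

After Beginning: 264 on hand, pool $4,488.00 (≈ $17.0000 each)
After Purchase 1: 536 on hand, pool $8,840.00 (≈ $16.4925 each)
After Purchase 2: 706 on hand, pool $11,220.00 (≈ $15.8924 each)
After Purchase 3: 1090 on hand, pool $16,980.00 (≈ $15.5780 each)
After Purchase 4: 1342 on hand, pool $19,752.00 (≈ $14.7183 each)
Sale 1, sell 1014: 1014/1342 × $19,752.00 → $14,924.38
After Purchase 5: 381 on hand, pool $5,463.62 (≈ $14.3402 each)
Sale 2, sell 114: 114/381 × $5,463.62 → $1,634.78
Total COGS = $14,924.38 + $1,634.78 = $16,559.16
Ending inventory (cost pool remaining) = $3,828.84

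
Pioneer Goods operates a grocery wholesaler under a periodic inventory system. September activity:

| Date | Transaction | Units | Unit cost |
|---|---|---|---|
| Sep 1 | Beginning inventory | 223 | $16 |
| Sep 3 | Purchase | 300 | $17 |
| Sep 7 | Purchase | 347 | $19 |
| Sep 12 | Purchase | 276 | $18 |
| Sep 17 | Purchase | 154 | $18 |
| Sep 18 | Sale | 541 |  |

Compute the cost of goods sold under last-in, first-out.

COGS = $9,849

Sep 18, 541 sold [LIFO — newest first]: 154 @ $18 + 276 @ $18 + 111 @ $19 = $9,849
Ending inventory: 223 @ $16 + 300 @ $17 + 236 @ $19 = $13,152
Check: goods available $23,001 = COGS $9,849 + ending $13,152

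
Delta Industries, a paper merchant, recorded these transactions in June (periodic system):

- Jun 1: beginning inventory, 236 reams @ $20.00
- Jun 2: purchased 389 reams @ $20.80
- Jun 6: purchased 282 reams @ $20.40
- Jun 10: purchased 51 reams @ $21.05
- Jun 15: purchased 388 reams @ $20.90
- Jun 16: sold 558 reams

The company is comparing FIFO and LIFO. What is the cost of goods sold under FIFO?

FIFO COGS: 236 @ $20.00 + 322 @ $20.80 = $11,417.60
LIFO COGS: 388 @ $20.90 + 51 @ $21.05 + 119 @ $20.40 = $11,610.35

COGS = $11,417.60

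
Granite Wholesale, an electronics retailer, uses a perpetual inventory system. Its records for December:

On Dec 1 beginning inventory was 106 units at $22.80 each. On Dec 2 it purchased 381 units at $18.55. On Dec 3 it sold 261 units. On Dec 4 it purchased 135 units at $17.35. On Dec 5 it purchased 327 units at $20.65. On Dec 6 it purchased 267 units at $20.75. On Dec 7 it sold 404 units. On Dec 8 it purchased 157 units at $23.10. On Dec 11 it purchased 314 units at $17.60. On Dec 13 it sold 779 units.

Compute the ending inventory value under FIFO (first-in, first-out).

Ending inventory = $4,276.80

Dec 3, 261 sold [FIFO — oldest first]: 106 @ $22.80 + 155 @ $18.55 = $5,292.05
Dec 7, 404 sold [FIFO — oldest first]: 226 @ $18.55 + 135 @ $17.35 + 43 @ $20.65 = $7,422.50
Dec 13, 779 sold [FIFO — oldest first]: 284 @ $20.65 + 267 @ $20.75 + 157 @ $23.10 + 71 @ $17.60 = $16,281.15
Total COGS = $5,292.05 + $7,422.50 + $16,281.15 = $28,995.70
Ending inventory: 243 @ $17.60 = $4,276.80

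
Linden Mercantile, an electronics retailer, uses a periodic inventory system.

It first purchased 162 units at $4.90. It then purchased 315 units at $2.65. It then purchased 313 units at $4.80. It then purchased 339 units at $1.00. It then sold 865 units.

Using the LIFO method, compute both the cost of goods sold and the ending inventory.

COGS = $2,405.85; ending inventory = $1,064.10

Sale 1 (865) [LIFO — newest first]: 339 @ $1.00 + 313 @ $4.80 + 213 @ $2.65 = $2,405.85
Ending inventory: 162 @ $4.90 + 102 @ $2.65 = $1,064.10
Check: goods available $3,469.95 = COGS $2,405.85 + ending $1,064.10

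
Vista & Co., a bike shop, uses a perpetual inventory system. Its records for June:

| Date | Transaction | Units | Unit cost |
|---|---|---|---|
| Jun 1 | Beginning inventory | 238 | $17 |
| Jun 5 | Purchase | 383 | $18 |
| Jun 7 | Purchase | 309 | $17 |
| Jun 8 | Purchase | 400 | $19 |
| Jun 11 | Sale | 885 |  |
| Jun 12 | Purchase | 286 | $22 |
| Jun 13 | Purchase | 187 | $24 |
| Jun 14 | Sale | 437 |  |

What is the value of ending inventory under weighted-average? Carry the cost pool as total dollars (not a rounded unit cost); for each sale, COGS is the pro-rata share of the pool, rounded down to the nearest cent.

Ending inventory = $9,819.54

After Jun 1: 238 on hand, pool $4,046.00 (≈ $17.0000 each)
After Jun 5: 621 on hand, pool $10,940.00 (≈ $17.6167 each)
After Jun 7: 930 on hand, pool $16,193.00 (≈ $17.4118 each)
After Jun 8: 1330 on hand, pool $23,793.00 (≈ $17.8895 each)
Jun 11, sell 885: 885/1330 × $23,793.00 → $15,832.18
After Jun 12: 731 on hand, pool $14,252.82 (≈ $19.4977 each)
After Jun 13: 918 on hand, pool $18,740.82 (≈ $20.4148 each)
Jun 14, sell 437: 437/918 × $18,740.82 → $8,921.28
Total COGS = $15,832.18 + $8,921.28 = $24,753.46
Ending inventory (cost pool remaining) = $9,819.54
Check: goods available $34,573.00 = COGS $24,753.46 + ending $9,819.54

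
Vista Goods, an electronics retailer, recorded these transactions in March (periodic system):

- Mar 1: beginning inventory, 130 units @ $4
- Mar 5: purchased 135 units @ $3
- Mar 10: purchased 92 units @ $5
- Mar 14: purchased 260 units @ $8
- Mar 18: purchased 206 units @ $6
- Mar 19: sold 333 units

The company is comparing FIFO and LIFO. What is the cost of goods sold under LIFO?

COGS = $2,252

FIFO COGS: 130 @ $4 + 135 @ $3 + 68 @ $5 = $1,265
LIFO COGS: 206 @ $6 + 127 @ $8 = $2,252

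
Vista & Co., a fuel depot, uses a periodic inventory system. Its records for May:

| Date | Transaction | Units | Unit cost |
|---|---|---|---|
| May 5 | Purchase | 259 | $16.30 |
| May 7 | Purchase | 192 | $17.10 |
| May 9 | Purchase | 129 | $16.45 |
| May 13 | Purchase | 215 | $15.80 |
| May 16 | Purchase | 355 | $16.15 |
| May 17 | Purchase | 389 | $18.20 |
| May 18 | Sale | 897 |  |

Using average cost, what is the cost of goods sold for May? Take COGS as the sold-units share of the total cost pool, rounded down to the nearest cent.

May 18, sell 897: 897/1539 × $25,837.00 → $15,058.99
Ending inventory (cost pool remaining) = $10,778.01

COGS = $15,058.99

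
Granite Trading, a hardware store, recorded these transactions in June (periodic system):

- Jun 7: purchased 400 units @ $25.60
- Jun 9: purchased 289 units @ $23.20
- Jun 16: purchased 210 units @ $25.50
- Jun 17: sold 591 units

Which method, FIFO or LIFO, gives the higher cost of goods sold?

FIFO

FIFO COGS: 400 @ $25.60 + 191 @ $23.20 = $14,671.20
LIFO COGS: 210 @ $25.50 + 289 @ $23.20 + 92 @ $25.60 = $14,415.00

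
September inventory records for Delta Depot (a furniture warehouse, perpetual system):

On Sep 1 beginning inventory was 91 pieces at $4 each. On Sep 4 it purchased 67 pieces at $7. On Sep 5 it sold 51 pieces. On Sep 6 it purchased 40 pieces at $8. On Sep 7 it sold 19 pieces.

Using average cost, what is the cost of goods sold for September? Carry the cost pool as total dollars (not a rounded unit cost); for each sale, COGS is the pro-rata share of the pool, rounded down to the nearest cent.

COGS = $383.14

After Sep 1: 91 on hand, pool $364.00 (≈ $4.0000 each)
After Sep 4: 158 on hand, pool $833.00 (≈ $5.2722 each)
Sep 5, sell 51: 51/158 × $833.00 → $268.87
After Sep 6: 147 on hand, pool $884.13 (≈ $6.0145 each)
Sep 7, sell 19: 19/147 × $884.13 → $114.27
Total COGS = $268.87 + $114.27 = $383.14
Ending inventory (cost pool remaining) = $769.86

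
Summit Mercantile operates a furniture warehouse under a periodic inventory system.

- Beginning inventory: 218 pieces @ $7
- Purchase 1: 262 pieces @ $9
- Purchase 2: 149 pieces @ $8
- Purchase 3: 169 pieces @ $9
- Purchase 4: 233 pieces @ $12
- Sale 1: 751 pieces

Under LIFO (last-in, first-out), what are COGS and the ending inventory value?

COGS = $7,309; ending inventory = $2,084

Sale 1 (751) [LIFO — newest first]: 233 @ $12 + 169 @ $9 + 149 @ $8 + 200 @ $9 = $7,309
Ending inventory: 218 @ $7 + 62 @ $9 = $2,084
Check: goods available $9,393 = COGS $7,309 + ending $2,084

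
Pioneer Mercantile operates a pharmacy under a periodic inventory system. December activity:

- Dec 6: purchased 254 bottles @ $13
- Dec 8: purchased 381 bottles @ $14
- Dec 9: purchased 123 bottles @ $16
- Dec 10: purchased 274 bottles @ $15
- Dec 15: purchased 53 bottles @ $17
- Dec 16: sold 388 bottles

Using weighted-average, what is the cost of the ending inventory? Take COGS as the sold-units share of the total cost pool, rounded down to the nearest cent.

Ending inventory = $10,031.02

Dec 16, sell 388: 388/1085 × $15,615.00 → $5,583.98
Ending inventory (cost pool remaining) = $10,031.02
Check: goods available $15,615.00 = COGS $5,583.98 + ending $10,031.02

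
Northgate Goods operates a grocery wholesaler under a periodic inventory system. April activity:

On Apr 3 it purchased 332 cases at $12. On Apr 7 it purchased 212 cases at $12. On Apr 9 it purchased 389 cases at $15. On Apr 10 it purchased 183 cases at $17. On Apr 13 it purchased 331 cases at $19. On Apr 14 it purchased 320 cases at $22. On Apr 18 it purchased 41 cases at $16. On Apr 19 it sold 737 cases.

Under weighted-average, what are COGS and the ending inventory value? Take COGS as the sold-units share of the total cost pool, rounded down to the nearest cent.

Apr 19, sell 737: 737/1808 × $29,459.00 → $12,008.45
Ending inventory (cost pool remaining) = $17,450.55
Check: goods available $29,459.00 = COGS $12,008.45 + ending $17,450.55

COGS = $12,008.45; ending inventory = $17,450.55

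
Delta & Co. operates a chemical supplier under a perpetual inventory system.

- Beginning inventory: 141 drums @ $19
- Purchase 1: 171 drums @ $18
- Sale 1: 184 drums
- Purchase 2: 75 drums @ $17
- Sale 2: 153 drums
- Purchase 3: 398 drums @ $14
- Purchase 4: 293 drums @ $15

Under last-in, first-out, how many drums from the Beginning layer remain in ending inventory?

50

Sale 1 (184) [LIFO — newest first]: 171 @ $18 + 13 @ $19 = $3,325
Sale 2 (153) [LIFO — newest first]: 75 @ $17 + 78 @ $19 = $2,757
Total COGS = $3,325 + $2,757 = $6,082
Ending inventory: 50 @ $19 + 398 @ $14 + 293 @ $15 = $10,917
Check: goods available $16,999 = COGS $6,082 + ending $10,917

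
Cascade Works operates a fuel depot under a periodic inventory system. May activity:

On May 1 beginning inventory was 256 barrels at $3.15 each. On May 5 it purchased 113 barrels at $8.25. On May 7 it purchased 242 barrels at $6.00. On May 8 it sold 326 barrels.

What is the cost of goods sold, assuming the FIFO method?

May 8, 326 sold [FIFO — oldest first]: 256 @ $3.15 + 70 @ $8.25 = $1,383.90
Ending inventory: 43 @ $8.25 + 242 @ $6.00 = $1,806.75
Check: goods available $3,190.65 = COGS $1,383.90 + ending $1,806.75

COGS = $1,383.90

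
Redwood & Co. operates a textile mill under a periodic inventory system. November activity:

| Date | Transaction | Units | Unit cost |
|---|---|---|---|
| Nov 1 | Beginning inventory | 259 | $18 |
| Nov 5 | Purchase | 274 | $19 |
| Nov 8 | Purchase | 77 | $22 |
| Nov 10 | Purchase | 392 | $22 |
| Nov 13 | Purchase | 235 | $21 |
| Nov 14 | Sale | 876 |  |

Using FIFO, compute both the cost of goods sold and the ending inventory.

COGS = $17,414; ending inventory = $7,707

Nov 14, 876 sold [FIFO — oldest first]: 259 @ $18 + 274 @ $19 + 77 @ $22 + 266 @ $22 = $17,414
Ending inventory: 126 @ $22 + 235 @ $21 = $7,707
Check: goods available $25,121 = COGS $17,414 + ending $7,707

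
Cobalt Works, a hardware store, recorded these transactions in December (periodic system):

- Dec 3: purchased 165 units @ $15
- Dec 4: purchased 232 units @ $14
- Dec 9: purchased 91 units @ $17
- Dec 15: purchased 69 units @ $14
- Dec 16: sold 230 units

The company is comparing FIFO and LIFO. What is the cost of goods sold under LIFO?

FIFO COGS: 165 @ $15 + 65 @ $14 = $3,385
LIFO COGS: 69 @ $14 + 91 @ $17 + 70 @ $14 = $3,493

COGS = $3,493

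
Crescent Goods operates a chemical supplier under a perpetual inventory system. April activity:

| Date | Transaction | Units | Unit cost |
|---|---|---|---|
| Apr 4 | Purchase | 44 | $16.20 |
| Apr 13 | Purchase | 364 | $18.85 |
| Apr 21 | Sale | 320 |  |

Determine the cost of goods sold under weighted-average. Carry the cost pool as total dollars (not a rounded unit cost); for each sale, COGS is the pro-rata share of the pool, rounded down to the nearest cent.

COGS = $5,940.54

After Apr 4: 44 on hand, pool $712.80 (≈ $16.2000 each)
After Apr 13: 408 on hand, pool $7,574.20 (≈ $18.5642 each)
Apr 21, sell 320: 320/408 × $7,574.20 → $5,940.54
Ending inventory (cost pool remaining) = $1,633.66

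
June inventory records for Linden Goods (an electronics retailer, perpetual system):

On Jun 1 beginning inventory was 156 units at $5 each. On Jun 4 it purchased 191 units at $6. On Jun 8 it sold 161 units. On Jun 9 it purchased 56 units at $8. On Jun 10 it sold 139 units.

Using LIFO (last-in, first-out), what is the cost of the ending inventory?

Jun 8, 161 sold [LIFO — newest first]: 161 @ $6 = $966
Jun 10, 139 sold [LIFO — newest first]: 56 @ $8 + 30 @ $6 + 53 @ $5 = $893
Total COGS = $966 + $893 = $1,859
Ending inventory: 103 @ $5 = $515

Ending inventory = $515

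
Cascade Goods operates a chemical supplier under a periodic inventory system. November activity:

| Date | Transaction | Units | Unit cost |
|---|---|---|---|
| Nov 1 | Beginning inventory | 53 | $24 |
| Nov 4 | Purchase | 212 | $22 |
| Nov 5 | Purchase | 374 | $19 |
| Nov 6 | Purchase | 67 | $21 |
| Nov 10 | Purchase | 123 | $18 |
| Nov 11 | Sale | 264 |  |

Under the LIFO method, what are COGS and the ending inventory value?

Nov 11, 264 sold [LIFO — newest first]: 123 @ $18 + 67 @ $21 + 74 @ $19 = $5,027
Ending inventory: 53 @ $24 + 212 @ $22 + 300 @ $19 = $11,636
Check: goods available $16,663 = COGS $5,027 + ending $11,636

COGS = $5,027; ending inventory = $11,636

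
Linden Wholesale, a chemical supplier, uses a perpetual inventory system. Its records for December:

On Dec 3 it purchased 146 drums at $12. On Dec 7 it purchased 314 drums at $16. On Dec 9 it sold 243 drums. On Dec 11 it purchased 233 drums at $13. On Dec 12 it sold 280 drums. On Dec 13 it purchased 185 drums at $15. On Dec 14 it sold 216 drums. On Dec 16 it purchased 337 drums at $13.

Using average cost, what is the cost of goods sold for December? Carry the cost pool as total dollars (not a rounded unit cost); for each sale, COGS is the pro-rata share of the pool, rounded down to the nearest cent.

After Dec 3: 146 on hand, pool $1,752.00 (≈ $12.0000 each)
After Dec 7: 460 on hand, pool $6,776.00 (≈ $14.7304 each)
Dec 9, sell 243: 243/460 × $6,776.00 → $3,579.49
After Dec 11: 450 on hand, pool $6,225.51 (≈ $13.8345 each)
Dec 12, sell 280: 280/450 × $6,225.51 → $3,873.65
After Dec 13: 355 on hand, pool $5,126.86 (≈ $14.4419 each)
Dec 14, sell 216: 216/355 × $5,126.86 → $3,119.44
After Dec 16: 476 on hand, pool $6,388.42 (≈ $13.4211 each)
Total COGS = $3,579.49 + $3,873.65 + $3,119.44 = $10,572.58
Ending inventory (cost pool remaining) = $6,388.42

COGS = $10,572.58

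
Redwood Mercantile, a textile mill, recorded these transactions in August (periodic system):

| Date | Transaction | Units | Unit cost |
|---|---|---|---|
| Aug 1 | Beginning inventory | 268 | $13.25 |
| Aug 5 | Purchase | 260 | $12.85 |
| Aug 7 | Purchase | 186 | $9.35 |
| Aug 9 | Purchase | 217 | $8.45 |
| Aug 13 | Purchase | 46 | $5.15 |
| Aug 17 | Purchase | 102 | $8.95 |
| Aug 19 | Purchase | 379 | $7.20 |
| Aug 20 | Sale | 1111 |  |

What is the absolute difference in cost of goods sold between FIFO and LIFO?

FIFO COGS: 268 @ $13.25 + 260 @ $12.85 + 186 @ $9.35 + 217 @ $8.45 + 46 @ $5.15 + 102 @ $8.95 + 32 @ $7.20 = $11,844.95
LIFO COGS: 379 @ $7.20 + 102 @ $8.95 + 46 @ $5.15 + 217 @ $8.45 + 186 @ $9.35 + 181 @ $12.85 = $9,777.20
Difference = |$11,844.95 − $9,777.20| = $2,067.75

$2,067.75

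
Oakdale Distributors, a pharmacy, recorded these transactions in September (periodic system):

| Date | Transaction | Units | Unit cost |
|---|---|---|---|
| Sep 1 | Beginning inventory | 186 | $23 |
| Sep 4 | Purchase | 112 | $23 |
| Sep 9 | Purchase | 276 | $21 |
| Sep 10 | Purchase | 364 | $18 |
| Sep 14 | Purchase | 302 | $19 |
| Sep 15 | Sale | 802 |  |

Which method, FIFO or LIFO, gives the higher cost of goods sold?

FIFO

FIFO COGS: 186 @ $23 + 112 @ $23 + 276 @ $21 + 228 @ $18 = $16,754
LIFO COGS: 302 @ $19 + 364 @ $18 + 136 @ $21 = $15,146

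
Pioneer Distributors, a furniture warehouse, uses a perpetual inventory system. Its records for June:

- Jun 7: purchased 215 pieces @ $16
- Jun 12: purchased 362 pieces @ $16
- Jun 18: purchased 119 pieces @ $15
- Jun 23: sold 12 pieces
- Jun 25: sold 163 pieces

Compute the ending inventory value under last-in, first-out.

Ending inventory = $8,336

Jun 23, 12 sold [LIFO — newest first]: 12 @ $15 = $180
Jun 25, 163 sold [LIFO — newest first]: 107 @ $15 + 56 @ $16 = $2,501
Total COGS = $180 + $2,501 = $2,681
Ending inventory: 215 @ $16 + 306 @ $16 = $8,336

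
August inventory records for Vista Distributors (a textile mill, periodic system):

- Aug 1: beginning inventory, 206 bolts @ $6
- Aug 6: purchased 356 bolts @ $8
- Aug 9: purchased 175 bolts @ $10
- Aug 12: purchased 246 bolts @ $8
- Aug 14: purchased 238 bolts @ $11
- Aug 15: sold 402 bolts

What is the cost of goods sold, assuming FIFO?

COGS = $2,804

Aug 15, 402 sold [FIFO — oldest first]: 206 @ $6 + 196 @ $8 = $2,804
Ending inventory: 160 @ $8 + 175 @ $10 + 246 @ $8 + 238 @ $11 = $7,616
Check: goods available $10,420 = COGS $2,804 + ending $7,616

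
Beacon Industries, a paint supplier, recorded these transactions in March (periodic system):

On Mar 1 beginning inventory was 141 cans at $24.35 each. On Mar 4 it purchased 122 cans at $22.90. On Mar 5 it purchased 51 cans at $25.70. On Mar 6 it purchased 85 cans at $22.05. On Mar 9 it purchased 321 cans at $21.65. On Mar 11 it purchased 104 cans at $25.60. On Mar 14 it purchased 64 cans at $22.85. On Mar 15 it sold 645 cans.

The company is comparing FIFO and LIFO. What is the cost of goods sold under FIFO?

COGS = $14,738.00

FIFO COGS: 141 @ $24.35 + 122 @ $22.90 + 51 @ $25.70 + 85 @ $22.05 + 246 @ $21.65 = $14,738.00
LIFO COGS: 64 @ $22.85 + 104 @ $25.60 + 321 @ $21.65 + 85 @ $22.05 + 51 @ $25.70 + 20 @ $22.90 = $14,717.40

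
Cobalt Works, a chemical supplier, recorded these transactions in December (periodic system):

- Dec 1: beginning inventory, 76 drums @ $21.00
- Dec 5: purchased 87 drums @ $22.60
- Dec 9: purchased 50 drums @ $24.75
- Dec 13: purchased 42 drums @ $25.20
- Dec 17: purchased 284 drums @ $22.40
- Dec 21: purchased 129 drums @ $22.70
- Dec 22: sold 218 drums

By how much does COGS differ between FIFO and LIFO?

$3.80

FIFO COGS: 76 @ $21.00 + 87 @ $22.60 + 50 @ $24.75 + 5 @ $25.20 = $4,925.70
LIFO COGS: 129 @ $22.70 + 89 @ $22.40 = $4,921.90
Difference = |$4,925.70 − $4,921.90| = $3.80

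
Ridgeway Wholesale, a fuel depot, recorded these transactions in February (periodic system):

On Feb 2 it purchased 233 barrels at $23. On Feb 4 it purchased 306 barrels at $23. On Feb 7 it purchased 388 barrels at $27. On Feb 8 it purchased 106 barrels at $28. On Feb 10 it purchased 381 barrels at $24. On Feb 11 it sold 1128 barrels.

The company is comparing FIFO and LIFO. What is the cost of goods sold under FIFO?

COGS = $28,121

FIFO COGS: 233 @ $23 + 306 @ $23 + 388 @ $27 + 106 @ $28 + 95 @ $24 = $28,121
LIFO COGS: 381 @ $24 + 106 @ $28 + 388 @ $27 + 253 @ $23 = $28,407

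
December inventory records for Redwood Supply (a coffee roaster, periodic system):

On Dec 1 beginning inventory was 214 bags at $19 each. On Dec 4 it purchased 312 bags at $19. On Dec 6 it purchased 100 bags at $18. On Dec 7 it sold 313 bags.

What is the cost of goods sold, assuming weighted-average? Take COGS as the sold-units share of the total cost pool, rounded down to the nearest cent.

Dec 7, sell 313: 313/626 × $11,794.00 → $5,897.00
Ending inventory (cost pool remaining) = $5,897.00

COGS = $5,897.00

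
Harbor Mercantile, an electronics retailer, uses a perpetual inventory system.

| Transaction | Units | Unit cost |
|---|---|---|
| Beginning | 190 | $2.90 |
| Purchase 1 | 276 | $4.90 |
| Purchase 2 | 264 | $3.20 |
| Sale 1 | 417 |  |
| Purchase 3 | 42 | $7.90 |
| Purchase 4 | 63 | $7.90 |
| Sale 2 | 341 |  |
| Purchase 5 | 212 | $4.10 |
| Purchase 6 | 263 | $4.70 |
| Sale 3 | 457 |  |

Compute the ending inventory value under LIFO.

Ending inventory = $297.10

Sale 1 (417) [LIFO — newest first]: 264 @ $3.20 + 153 @ $4.90 = $1,594.50
Sale 2 (341) [LIFO — newest first]: 63 @ $7.90 + 42 @ $7.90 + 123 @ $4.90 + 113 @ $2.90 = $1,759.90
Sale 3 (457) [LIFO — newest first]: 263 @ $4.70 + 194 @ $4.10 = $2,031.50
Total COGS = $1,594.50 + $1,759.90 + $2,031.50 = $5,385.90
Ending inventory: 77 @ $2.90 + 18 @ $4.10 = $297.10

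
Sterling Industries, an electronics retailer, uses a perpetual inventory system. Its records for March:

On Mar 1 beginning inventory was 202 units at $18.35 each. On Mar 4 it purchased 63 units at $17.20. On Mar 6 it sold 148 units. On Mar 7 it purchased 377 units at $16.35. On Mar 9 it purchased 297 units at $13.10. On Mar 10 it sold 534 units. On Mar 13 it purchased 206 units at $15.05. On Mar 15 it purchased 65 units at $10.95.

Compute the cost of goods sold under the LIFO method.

COGS = $10,409.00

Mar 6, 148 sold [LIFO — newest first]: 63 @ $17.20 + 85 @ $18.35 = $2,643.35
Mar 10, 534 sold [LIFO — newest first]: 297 @ $13.10 + 237 @ $16.35 = $7,765.65
Total COGS = $2,643.35 + $7,765.65 = $10,409.00
Ending inventory: 117 @ $18.35 + 140 @ $16.35 + 206 @ $15.05 + 65 @ $10.95 = $8,248.00
Check: goods available $18,657.00 = COGS $10,409.00 + ending $8,248.00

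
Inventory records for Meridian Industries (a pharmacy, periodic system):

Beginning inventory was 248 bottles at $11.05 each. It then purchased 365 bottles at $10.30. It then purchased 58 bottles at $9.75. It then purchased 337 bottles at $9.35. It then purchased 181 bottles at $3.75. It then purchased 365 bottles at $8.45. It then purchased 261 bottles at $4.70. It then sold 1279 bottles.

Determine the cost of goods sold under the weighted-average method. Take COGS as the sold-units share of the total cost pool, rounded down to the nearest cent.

Sale 1, sell 1279: 1279/1815 × $15,206.05 → $10,715.44
Ending inventory (cost pool remaining) = $4,490.61

COGS = $10,715.44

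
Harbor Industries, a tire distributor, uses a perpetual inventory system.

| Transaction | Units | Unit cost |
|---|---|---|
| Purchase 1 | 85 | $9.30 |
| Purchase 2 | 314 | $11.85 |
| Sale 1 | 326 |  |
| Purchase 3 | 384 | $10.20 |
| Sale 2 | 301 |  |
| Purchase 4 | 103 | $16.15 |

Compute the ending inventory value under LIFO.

Sale 1 (326) [LIFO — newest first]: 314 @ $11.85 + 12 @ $9.30 = $3,832.50
Sale 2 (301) [LIFO — newest first]: 301 @ $10.20 = $3,070.20
Total COGS = $3,832.50 + $3,070.20 = $6,902.70
Ending inventory: 73 @ $9.30 + 83 @ $10.20 + 103 @ $16.15 = $3,188.95

Ending inventory = $3,188.95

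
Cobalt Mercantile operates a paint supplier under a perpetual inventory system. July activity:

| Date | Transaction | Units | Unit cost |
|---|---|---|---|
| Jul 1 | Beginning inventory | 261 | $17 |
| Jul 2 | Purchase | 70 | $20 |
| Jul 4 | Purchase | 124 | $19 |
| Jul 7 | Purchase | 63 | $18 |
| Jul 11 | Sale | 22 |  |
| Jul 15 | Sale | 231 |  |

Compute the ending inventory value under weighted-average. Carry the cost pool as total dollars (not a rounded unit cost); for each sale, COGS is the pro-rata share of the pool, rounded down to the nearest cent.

Ending inventory = $4,771.54

After Jul 1: 261 on hand, pool $4,437.00 (≈ $17.0000 each)
After Jul 2: 331 on hand, pool $5,837.00 (≈ $17.6344 each)
After Jul 4: 455 on hand, pool $8,193.00 (≈ $18.0066 each)
After Jul 7: 518 on hand, pool $9,327.00 (≈ $18.0058 each)
Jul 11, sell 22: 22/518 × $9,327.00 → $396.12
Jul 15, sell 231: 231/496 × $8,930.88 → $4,159.34
Total COGS = $396.12 + $4,159.34 = $4,555.46
Ending inventory (cost pool remaining) = $4,771.54
Check: goods available $9,327.00 = COGS $4,555.46 + ending $4,771.54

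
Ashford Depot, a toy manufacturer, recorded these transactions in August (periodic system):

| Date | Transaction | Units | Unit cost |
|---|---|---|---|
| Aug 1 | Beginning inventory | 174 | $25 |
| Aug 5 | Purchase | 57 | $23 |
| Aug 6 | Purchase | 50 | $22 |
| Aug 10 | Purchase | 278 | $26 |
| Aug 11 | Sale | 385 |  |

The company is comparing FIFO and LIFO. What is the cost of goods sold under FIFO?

FIFO COGS: 174 @ $25 + 57 @ $23 + 50 @ $22 + 104 @ $26 = $9,465
LIFO COGS: 278 @ $26 + 50 @ $22 + 57 @ $23 = $9,639

COGS = $9,465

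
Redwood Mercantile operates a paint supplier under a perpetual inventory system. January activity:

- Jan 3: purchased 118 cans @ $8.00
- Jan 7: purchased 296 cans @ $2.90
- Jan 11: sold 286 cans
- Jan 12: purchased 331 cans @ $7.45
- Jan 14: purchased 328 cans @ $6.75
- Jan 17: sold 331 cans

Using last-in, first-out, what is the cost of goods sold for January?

Jan 11, 286 sold [LIFO — newest first]: 286 @ $2.90 = $829.40
Jan 17, 331 sold [LIFO — newest first]: 328 @ $6.75 + 3 @ $7.45 = $2,236.35
Total COGS = $829.40 + $2,236.35 = $3,065.75
Ending inventory: 118 @ $8.00 + 10 @ $2.90 + 328 @ $7.45 = $3,416.60

COGS = $3,065.75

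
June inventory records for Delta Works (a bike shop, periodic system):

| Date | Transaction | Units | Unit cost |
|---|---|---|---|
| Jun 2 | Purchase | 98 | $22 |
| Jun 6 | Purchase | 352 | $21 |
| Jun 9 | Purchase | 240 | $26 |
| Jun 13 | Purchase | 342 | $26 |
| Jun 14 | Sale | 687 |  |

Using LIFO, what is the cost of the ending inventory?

Ending inventory = $7,343

Jun 14, 687 sold [LIFO — newest first]: 342 @ $26 + 240 @ $26 + 105 @ $21 = $17,337
Ending inventory: 98 @ $22 + 247 @ $21 = $7,343
Check: goods available $24,680 = COGS $17,337 + ending $7,343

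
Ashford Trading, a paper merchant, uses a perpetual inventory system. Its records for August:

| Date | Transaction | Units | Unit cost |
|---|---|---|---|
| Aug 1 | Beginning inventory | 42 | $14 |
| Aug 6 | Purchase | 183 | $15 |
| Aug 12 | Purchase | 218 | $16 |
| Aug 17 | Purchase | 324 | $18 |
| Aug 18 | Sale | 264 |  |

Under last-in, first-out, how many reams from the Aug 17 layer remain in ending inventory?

60

Aug 18, 264 sold [LIFO — newest first]: 264 @ $18 = $4,752
Ending inventory: 42 @ $14 + 183 @ $15 + 218 @ $16 + 60 @ $18 = $7,901
Check: goods available $12,653 = COGS $4,752 + ending $7,901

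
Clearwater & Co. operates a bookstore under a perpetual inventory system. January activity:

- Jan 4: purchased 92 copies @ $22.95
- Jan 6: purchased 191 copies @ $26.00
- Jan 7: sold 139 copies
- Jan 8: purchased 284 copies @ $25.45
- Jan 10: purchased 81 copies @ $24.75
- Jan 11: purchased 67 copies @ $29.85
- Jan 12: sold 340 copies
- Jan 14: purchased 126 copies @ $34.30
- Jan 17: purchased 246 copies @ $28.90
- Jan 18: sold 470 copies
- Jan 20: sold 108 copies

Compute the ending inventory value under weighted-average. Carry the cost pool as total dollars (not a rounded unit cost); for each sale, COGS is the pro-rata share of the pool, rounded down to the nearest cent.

Ending inventory = $863.93

After Jan 4: 92 on hand, pool $2,111.40 (≈ $22.9500 each)
After Jan 6: 283 on hand, pool $7,077.40 (≈ $25.0085 each)
Jan 7, sell 139: 139/283 × $7,077.40 → $3,476.17
After Jan 8: 428 on hand, pool $10,829.03 (≈ $25.3015 each)
After Jan 10: 509 on hand, pool $12,833.78 (≈ $25.2137 each)
After Jan 11: 576 on hand, pool $14,833.73 (≈ $25.7530 each)
Jan 12, sell 340: 340/576 × $14,833.73 → $8,756.02
After Jan 14: 362 on hand, pool $10,399.51 (≈ $28.7279 each)
After Jan 17: 608 on hand, pool $17,508.91 (≈ $28.7975 each)
Jan 18, sell 470: 470/608 × $17,508.91 → $13,534.84
Jan 20, sell 108: 108/138 × $3,974.07 → $3,110.14
Total COGS = $3,476.17 + $8,756.02 + $13,534.84 + $3,110.14 = $28,877.17
Ending inventory (cost pool remaining) = $863.93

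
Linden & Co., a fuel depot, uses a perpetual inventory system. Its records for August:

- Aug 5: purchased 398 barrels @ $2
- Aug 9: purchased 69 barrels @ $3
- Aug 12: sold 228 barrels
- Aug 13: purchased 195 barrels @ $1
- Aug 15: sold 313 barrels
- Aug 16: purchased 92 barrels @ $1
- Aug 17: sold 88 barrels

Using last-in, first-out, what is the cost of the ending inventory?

Aug 12, 228 sold [LIFO — newest first]: 69 @ $3 + 159 @ $2 = $525
Aug 15, 313 sold [LIFO — newest first]: 195 @ $1 + 118 @ $2 = $431
Aug 17, 88 sold [LIFO — newest first]: 88 @ $1 = $88
Total COGS = $525 + $431 + $88 = $1,044
Ending inventory: 121 @ $2 + 4 @ $1 = $246
Check: goods available $1,290 = COGS $1,044 + ending $246

Ending inventory = $246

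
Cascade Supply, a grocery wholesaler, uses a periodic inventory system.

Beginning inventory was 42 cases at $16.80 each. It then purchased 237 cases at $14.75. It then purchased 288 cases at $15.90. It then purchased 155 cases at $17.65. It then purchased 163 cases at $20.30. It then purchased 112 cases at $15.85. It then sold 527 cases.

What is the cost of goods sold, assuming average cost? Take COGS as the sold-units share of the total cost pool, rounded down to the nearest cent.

COGS = $8,774.73

Sale 1, sell 527: 527/997 × $16,600.40 → $8,774.73
Ending inventory (cost pool remaining) = $7,825.67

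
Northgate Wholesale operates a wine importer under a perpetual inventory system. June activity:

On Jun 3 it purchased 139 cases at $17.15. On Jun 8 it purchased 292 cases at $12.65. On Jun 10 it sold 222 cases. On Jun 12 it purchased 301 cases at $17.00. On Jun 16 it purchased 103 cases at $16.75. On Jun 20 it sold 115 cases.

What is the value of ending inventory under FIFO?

Ending inventory = $8,031.35

Jun 10, 222 sold [FIFO — oldest first]: 139 @ $17.15 + 83 @ $12.65 = $3,433.80
Jun 20, 115 sold [FIFO — oldest first]: 115 @ $12.65 = $1,454.75
Total COGS = $3,433.80 + $1,454.75 = $4,888.55
Ending inventory: 94 @ $12.65 + 301 @ $17.00 + 103 @ $16.75 = $8,031.35
Check: goods available $12,919.90 = COGS $4,888.55 + ending $8,031.35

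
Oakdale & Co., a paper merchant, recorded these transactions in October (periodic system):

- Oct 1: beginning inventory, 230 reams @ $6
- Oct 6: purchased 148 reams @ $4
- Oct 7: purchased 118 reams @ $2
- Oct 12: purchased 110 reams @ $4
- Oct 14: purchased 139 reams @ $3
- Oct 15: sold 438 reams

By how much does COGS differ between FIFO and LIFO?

$715

FIFO COGS: 230 @ $6 + 148 @ $4 + 60 @ $2 = $2,092
LIFO COGS: 139 @ $3 + 110 @ $4 + 118 @ $2 + 71 @ $4 = $1,377
Difference = |$2,092 − $1,377| = $715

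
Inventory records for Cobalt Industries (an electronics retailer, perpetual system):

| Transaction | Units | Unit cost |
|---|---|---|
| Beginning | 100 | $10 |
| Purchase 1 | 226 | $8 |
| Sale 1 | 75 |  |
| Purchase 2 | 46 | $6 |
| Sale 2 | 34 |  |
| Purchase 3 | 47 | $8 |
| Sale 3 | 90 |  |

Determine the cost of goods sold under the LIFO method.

Sale 1 (75) [LIFO — newest first]: 75 @ $8 = $600
Sale 2 (34) [LIFO — newest first]: 34 @ $6 = $204
Sale 3 (90) [LIFO — newest first]: 47 @ $8 + 12 @ $6 + 31 @ $8 = $696
Total COGS = $600 + $204 + $696 = $1,500
Ending inventory: 100 @ $10 + 120 @ $8 = $1,960

COGS = $1,500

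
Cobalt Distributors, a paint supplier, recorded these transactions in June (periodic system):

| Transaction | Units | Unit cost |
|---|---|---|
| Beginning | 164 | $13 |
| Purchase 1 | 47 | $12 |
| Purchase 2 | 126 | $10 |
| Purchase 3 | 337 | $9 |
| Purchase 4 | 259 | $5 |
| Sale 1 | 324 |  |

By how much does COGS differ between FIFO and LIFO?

$1,946

FIFO COGS: 164 @ $13 + 47 @ $12 + 113 @ $10 = $3,826
LIFO COGS: 259 @ $5 + 65 @ $9 = $1,880
Difference = |$3,826 − $1,880| = $1,946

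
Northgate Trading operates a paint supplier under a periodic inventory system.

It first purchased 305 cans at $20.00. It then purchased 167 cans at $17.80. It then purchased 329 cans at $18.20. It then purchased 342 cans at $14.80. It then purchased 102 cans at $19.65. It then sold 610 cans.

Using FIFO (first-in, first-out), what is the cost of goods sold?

Sale 1 (610) [FIFO — oldest first]: 305 @ $20.00 + 167 @ $17.80 + 138 @ $18.20 = $11,584.20
Ending inventory: 191 @ $18.20 + 342 @ $14.80 + 102 @ $19.65 = $10,542.10

COGS = $11,584.20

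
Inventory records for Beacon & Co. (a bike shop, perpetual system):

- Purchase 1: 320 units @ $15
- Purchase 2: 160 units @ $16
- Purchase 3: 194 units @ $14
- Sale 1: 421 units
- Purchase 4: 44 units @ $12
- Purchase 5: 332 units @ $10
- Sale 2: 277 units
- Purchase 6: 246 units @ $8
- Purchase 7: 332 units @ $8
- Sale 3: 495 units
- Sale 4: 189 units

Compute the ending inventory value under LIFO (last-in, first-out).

Sale 1 (421) [LIFO — newest first]: 194 @ $14 + 160 @ $16 + 67 @ $15 = $6,281
Sale 2 (277) [LIFO — newest first]: 277 @ $10 = $2,770
Sale 3 (495) [LIFO — newest first]: 332 @ $8 + 163 @ $8 = $3,960
Sale 4 (189) [LIFO — newest first]: 83 @ $8 + 55 @ $10 + 44 @ $12 + 7 @ $15 = $1,847
Total COGS = $6,281 + $2,770 + $3,960 + $1,847 = $14,858
Ending inventory: 246 @ $15 = $3,690
Check: goods available $18,548 = COGS $14,858 + ending $3,690

Ending inventory = $3,690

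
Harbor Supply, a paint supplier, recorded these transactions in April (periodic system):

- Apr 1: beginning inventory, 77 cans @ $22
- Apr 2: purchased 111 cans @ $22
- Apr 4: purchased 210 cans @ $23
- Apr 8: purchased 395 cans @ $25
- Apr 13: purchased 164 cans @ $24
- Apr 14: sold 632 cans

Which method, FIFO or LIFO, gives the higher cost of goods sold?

LIFO

FIFO COGS: 77 @ $22 + 111 @ $22 + 210 @ $23 + 234 @ $25 = $14,816
LIFO COGS: 164 @ $24 + 395 @ $25 + 73 @ $23 = $15,490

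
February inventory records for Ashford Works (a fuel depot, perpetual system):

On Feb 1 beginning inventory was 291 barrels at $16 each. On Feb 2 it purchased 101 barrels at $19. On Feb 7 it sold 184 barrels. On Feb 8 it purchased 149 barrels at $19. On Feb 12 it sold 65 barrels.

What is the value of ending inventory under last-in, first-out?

Ending inventory = $4,924

Feb 7, 184 sold [LIFO — newest first]: 101 @ $19 + 83 @ $16 = $3,247
Feb 12, 65 sold [LIFO — newest first]: 65 @ $19 = $1,235
Total COGS = $3,247 + $1,235 = $4,482
Ending inventory: 208 @ $16 + 84 @ $19 = $4,924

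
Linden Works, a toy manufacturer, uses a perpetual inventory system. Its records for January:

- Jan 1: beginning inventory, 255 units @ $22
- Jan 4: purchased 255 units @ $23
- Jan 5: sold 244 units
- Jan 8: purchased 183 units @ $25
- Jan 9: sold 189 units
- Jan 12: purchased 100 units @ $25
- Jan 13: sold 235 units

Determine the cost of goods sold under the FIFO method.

COGS = $15,425

Jan 5, 244 sold [FIFO — oldest first]: 244 @ $22 = $5,368
Jan 9, 189 sold [FIFO — oldest first]: 11 @ $22 + 178 @ $23 = $4,336
Jan 13, 235 sold [FIFO — oldest first]: 77 @ $23 + 158 @ $25 = $5,721
Total COGS = $5,368 + $4,336 + $5,721 = $15,425
Ending inventory: 25 @ $25 + 100 @ $25 = $3,125
Check: goods available $18,550 = COGS $15,425 + ending $3,125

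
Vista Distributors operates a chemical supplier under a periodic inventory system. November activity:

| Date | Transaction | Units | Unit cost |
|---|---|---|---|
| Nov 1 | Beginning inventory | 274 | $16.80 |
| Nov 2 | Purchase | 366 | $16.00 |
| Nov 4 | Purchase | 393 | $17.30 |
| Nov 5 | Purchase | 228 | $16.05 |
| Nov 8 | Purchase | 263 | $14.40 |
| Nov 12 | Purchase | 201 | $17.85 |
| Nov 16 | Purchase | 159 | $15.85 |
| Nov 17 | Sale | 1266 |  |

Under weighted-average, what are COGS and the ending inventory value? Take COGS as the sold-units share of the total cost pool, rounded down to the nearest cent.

Nov 17, sell 1266: 1266/1884 × $30,812.70 → $20,705.34
Ending inventory (cost pool remaining) = $10,107.36

COGS = $20,705.34; ending inventory = $10,107.36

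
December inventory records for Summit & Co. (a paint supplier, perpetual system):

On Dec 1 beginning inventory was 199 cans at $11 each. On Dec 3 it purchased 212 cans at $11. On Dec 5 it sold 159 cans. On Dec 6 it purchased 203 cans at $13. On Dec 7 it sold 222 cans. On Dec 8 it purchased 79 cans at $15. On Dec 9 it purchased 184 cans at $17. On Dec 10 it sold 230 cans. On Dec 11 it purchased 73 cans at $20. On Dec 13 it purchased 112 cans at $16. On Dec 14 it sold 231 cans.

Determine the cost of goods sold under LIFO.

Dec 5, 159 sold [LIFO — newest first]: 159 @ $11 = $1,749
Dec 7, 222 sold [LIFO — newest first]: 203 @ $13 + 19 @ $11 = $2,848
Dec 10, 230 sold [LIFO — newest first]: 184 @ $17 + 46 @ $15 = $3,818
Dec 14, 231 sold [LIFO — newest first]: 112 @ $16 + 73 @ $20 + 33 @ $15 + 13 @ $11 = $3,890
Total COGS = $1,749 + $2,848 + $3,818 + $3,890 = $12,305
Ending inventory: 199 @ $11 + 21 @ $11 = $2,420

COGS = $12,305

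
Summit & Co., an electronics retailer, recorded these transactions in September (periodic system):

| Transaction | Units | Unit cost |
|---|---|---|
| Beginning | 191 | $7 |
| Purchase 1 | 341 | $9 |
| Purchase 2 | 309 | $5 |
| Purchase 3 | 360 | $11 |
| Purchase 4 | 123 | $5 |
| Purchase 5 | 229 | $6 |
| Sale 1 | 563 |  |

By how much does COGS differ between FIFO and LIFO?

FIFO COGS: 191 @ $7 + 341 @ $9 + 31 @ $5 = $4,561
LIFO COGS: 229 @ $6 + 123 @ $5 + 211 @ $11 = $4,310
Difference = |$4,561 − $4,310| = $251

$251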